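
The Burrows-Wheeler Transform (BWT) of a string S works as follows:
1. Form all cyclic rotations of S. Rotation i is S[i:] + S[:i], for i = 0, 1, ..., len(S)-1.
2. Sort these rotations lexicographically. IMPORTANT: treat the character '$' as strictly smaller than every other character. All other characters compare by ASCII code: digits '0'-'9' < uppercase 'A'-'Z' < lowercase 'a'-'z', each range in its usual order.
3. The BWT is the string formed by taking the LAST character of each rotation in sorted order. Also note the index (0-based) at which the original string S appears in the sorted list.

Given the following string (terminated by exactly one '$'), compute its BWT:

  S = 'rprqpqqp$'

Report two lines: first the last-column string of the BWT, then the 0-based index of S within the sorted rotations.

Answer: pqqrqrp$p
7

Derivation:
All 9 rotations (rotation i = S[i:]+S[:i]):
  rot[0] = rprqpqqp$
  rot[1] = prqpqqp$r
  rot[2] = rqpqqp$rp
  rot[3] = qpqqp$rpr
  rot[4] = pqqp$rprq
  rot[5] = qqp$rprqp
  rot[6] = qp$rprqpq
  rot[7] = p$rprqpqq
  rot[8] = $rprqpqqp
Sorted (with $ < everything):
  sorted[0] = $rprqpqqp  (last char: 'p')
  sorted[1] = p$rprqpqq  (last char: 'q')
  sorted[2] = pqqp$rprq  (last char: 'q')
  sorted[3] = prqpqqp$r  (last char: 'r')
  sorted[4] = qp$rprqpq  (last char: 'q')
  sorted[5] = qpqqp$rpr  (last char: 'r')
  sorted[6] = qqp$rprqp  (last char: 'p')
  sorted[7] = rprqpqqp$  (last char: '$')
  sorted[8] = rqpqqp$rp  (last char: 'p')
Last column: pqqrqrp$p
Original string S is at sorted index 7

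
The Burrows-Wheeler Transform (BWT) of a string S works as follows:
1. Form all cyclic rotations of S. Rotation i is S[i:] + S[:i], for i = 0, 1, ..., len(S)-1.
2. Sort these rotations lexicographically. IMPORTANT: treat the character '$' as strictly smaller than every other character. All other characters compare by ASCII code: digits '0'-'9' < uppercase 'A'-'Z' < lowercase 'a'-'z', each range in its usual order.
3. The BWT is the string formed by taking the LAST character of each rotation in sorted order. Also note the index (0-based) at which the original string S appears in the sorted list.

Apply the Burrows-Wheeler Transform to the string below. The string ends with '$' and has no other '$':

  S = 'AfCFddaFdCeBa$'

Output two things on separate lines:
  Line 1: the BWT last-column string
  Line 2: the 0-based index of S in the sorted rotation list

All 14 rotations (rotation i = S[i:]+S[:i]):
  rot[0] = AfCFddaFdCeBa$
  rot[1] = fCFddaFdCeBa$A
  rot[2] = CFddaFdCeBa$Af
  rot[3] = FddaFdCeBa$AfC
  rot[4] = ddaFdCeBa$AfCF
  rot[5] = daFdCeBa$AfCFd
  rot[6] = aFdCeBa$AfCFdd
  rot[7] = FdCeBa$AfCFdda
  rot[8] = dCeBa$AfCFddaF
  rot[9] = CeBa$AfCFddaFd
  rot[10] = eBa$AfCFddaFdC
  rot[11] = Ba$AfCFddaFdCe
  rot[12] = a$AfCFddaFdCeB
  rot[13] = $AfCFddaFdCeBa
Sorted (with $ < everything):
  sorted[0] = $AfCFddaFdCeBa  (last char: 'a')
  sorted[1] = AfCFddaFdCeBa$  (last char: '$')
  sorted[2] = Ba$AfCFddaFdCe  (last char: 'e')
  sorted[3] = CFddaFdCeBa$Af  (last char: 'f')
  sorted[4] = CeBa$AfCFddaFd  (last char: 'd')
  sorted[5] = FdCeBa$AfCFdda  (last char: 'a')
  sorted[6] = FddaFdCeBa$AfC  (last char: 'C')
  sorted[7] = a$AfCFddaFdCeB  (last char: 'B')
  sorted[8] = aFdCeBa$AfCFdd  (last char: 'd')
  sorted[9] = dCeBa$AfCFddaF  (last char: 'F')
  sorted[10] = daFdCeBa$AfCFd  (last char: 'd')
  sorted[11] = ddaFdCeBa$AfCF  (last char: 'F')
  sorted[12] = eBa$AfCFddaFdC  (last char: 'C')
  sorted[13] = fCFddaFdCeBa$A  (last char: 'A')
Last column: a$efdaCBdFdFCA
Original string S is at sorted index 1

Answer: a$efdaCBdFdFCA
1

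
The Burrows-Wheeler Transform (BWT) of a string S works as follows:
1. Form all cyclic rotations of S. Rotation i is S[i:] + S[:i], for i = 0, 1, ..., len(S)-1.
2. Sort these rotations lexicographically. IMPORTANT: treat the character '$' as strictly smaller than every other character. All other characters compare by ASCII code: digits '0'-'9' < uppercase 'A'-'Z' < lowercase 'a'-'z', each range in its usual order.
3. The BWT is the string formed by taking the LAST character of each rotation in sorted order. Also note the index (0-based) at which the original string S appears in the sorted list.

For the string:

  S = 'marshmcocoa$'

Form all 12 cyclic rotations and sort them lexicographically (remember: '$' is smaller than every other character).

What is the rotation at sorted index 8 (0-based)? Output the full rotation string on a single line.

Answer: oa$marshmcoc

Derivation:
All 12 rotations (rotation i = S[i:]+S[:i]):
  rot[0] = marshmcocoa$
  rot[1] = arshmcocoa$m
  rot[2] = rshmcocoa$ma
  rot[3] = shmcocoa$mar
  rot[4] = hmcocoa$mars
  rot[5] = mcocoa$marsh
  rot[6] = cocoa$marshm
  rot[7] = ocoa$marshmc
  rot[8] = coa$marshmco
  rot[9] = oa$marshmcoc
  rot[10] = a$marshmcoco
  rot[11] = $marshmcocoa
Sorted (with $ < everything):
  sorted[0] = $marshmcocoa
  sorted[1] = a$marshmcoco
  sorted[2] = arshmcocoa$m
  sorted[3] = coa$marshmco
  sorted[4] = cocoa$marshm
  sorted[5] = hmcocoa$mars
  sorted[6] = marshmcocoa$
  sorted[7] = mcocoa$marsh
  sorted[8] = oa$marshmcoc
  sorted[9] = ocoa$marshmc
  sorted[10] = rshmcocoa$ma
  sorted[11] = shmcocoa$mar
sorted[8] = oa$marshmcoc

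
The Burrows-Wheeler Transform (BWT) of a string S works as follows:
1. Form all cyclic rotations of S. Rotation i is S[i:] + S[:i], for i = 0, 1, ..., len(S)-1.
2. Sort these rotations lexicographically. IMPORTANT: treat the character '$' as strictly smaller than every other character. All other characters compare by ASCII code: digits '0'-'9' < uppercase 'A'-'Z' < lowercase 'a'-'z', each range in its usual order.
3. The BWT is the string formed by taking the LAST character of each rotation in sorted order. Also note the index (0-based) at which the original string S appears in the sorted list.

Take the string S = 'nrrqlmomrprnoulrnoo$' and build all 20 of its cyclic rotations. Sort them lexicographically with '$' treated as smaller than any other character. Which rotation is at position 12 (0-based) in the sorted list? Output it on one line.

All 20 rotations (rotation i = S[i:]+S[:i]):
  rot[0] = nrrqlmomrprnoulrnoo$
  rot[1] = rrqlmomrprnoulrnoo$n
  rot[2] = rqlmomrprnoulrnoo$nr
  rot[3] = qlmomrprnoulrnoo$nrr
  rot[4] = lmomrprnoulrnoo$nrrq
  rot[5] = momrprnoulrnoo$nrrql
  rot[6] = omrprnoulrnoo$nrrqlm
  rot[7] = mrprnoulrnoo$nrrqlmo
  rot[8] = rprnoulrnoo$nrrqlmom
  rot[9] = prnoulrnoo$nrrqlmomr
  rot[10] = rnoulrnoo$nrrqlmomrp
  rot[11] = noulrnoo$nrrqlmomrpr
  rot[12] = oulrnoo$nrrqlmomrprn
  rot[13] = ulrnoo$nrrqlmomrprno
  rot[14] = lrnoo$nrrqlmomrprnou
  rot[15] = rnoo$nrrqlmomrprnoul
  rot[16] = noo$nrrqlmomrprnoulr
  rot[17] = oo$nrrqlmomrprnoulrn
  rot[18] = o$nrrqlmomrprnoulrno
  rot[19] = $nrrqlmomrprnoulrnoo
Sorted (with $ < everything):
  sorted[0] = $nrrqlmomrprnoulrnoo
  sorted[1] = lmomrprnoulrnoo$nrrq
  sorted[2] = lrnoo$nrrqlmomrprnou
  sorted[3] = momrprnoulrnoo$nrrql
  sorted[4] = mrprnoulrnoo$nrrqlmo
  sorted[5] = noo$nrrqlmomrprnoulr
  sorted[6] = noulrnoo$nrrqlmomrpr
  sorted[7] = nrrqlmomrprnoulrnoo$
  sorted[8] = o$nrrqlmomrprnoulrno
  sorted[9] = omrprnoulrnoo$nrrqlm
  sorted[10] = oo$nrrqlmomrprnoulrn
  sorted[11] = oulrnoo$nrrqlmomrprn
  sorted[12] = prnoulrnoo$nrrqlmomr
  sorted[13] = qlmomrprnoulrnoo$nrr
  sorted[14] = rnoo$nrrqlmomrprnoul
  sorted[15] = rnoulrnoo$nrrqlmomrp
  sorted[16] = rprnoulrnoo$nrrqlmom
  sorted[17] = rqlmomrprnoulrnoo$nr
  sorted[18] = rrqlmomrprnoulrnoo$n
  sorted[19] = ulrnoo$nrrqlmomrprno
sorted[12] = prnoulrnoo$nrrqlmomr

Answer: prnoulrnoo$nrrqlmomr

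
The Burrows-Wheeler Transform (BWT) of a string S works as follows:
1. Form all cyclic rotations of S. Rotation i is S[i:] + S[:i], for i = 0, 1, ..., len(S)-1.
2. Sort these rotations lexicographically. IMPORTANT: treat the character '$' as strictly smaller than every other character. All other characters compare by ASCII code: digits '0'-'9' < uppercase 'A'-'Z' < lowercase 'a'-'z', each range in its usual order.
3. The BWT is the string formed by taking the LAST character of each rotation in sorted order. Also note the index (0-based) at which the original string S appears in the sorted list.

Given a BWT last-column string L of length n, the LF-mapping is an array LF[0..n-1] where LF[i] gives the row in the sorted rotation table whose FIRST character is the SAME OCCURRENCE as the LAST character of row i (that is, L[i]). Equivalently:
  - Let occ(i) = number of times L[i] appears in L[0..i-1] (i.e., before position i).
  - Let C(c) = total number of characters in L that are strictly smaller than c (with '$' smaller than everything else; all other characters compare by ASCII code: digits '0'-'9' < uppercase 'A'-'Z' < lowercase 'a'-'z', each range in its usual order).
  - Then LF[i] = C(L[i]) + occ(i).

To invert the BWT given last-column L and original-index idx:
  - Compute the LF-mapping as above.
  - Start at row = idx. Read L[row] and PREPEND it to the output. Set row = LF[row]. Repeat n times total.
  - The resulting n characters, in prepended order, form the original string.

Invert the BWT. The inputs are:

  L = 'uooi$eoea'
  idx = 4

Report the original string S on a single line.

LF mapping: 8 5 6 4 0 2 7 3 1
Walk LF starting at row 4, prepending L[row]:
  step 1: row=4, L[4]='$', prepend. Next row=LF[4]=0
  step 2: row=0, L[0]='u', prepend. Next row=LF[0]=8
  step 3: row=8, L[8]='a', prepend. Next row=LF[8]=1
  step 4: row=1, L[1]='o', prepend. Next row=LF[1]=5
  step 5: row=5, L[5]='e', prepend. Next row=LF[5]=2
  step 6: row=2, L[2]='o', prepend. Next row=LF[2]=6
  step 7: row=6, L[6]='o', prepend. Next row=LF[6]=7
  step 8: row=7, L[7]='e', prepend. Next row=LF[7]=3
  step 9: row=3, L[3]='i', prepend. Next row=LF[3]=4
Reversed output: ieooeoau$

Answer: ieooeoau$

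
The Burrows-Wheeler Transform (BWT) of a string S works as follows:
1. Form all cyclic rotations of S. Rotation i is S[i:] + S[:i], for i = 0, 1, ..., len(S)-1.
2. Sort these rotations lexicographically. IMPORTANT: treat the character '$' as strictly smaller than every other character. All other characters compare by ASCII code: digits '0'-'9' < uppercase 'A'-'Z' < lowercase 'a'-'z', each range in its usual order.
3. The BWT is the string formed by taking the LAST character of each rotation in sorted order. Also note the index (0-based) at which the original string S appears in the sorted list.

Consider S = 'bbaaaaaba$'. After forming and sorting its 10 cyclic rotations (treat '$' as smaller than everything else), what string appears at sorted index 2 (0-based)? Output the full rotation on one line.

All 10 rotations (rotation i = S[i:]+S[:i]):
  rot[0] = bbaaaaaba$
  rot[1] = baaaaaba$b
  rot[2] = aaaaaba$bb
  rot[3] = aaaaba$bba
  rot[4] = aaaba$bbaa
  rot[5] = aaba$bbaaa
  rot[6] = aba$bbaaaa
  rot[7] = ba$bbaaaaa
  rot[8] = a$bbaaaaab
  rot[9] = $bbaaaaaba
Sorted (with $ < everything):
  sorted[0] = $bbaaaaaba
  sorted[1] = a$bbaaaaab
  sorted[2] = aaaaaba$bb
  sorted[3] = aaaaba$bba
  sorted[4] = aaaba$bbaa
  sorted[5] = aaba$bbaaa
  sorted[6] = aba$bbaaaa
  sorted[7] = ba$bbaaaaa
  sorted[8] = baaaaaba$b
  sorted[9] = bbaaaaaba$
sorted[2] = aaaaaba$bb

Answer: aaaaaba$bb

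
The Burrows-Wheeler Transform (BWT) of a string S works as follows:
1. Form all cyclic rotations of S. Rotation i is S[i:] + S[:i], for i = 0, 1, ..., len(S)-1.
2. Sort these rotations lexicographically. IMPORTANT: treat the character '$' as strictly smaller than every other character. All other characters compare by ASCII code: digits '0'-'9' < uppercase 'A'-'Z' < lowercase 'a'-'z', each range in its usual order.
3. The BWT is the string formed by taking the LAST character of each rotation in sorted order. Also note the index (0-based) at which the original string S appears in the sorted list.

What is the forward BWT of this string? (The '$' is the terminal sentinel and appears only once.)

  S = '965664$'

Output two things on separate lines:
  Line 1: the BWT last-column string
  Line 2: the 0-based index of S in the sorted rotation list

Answer: 466695$
6

Derivation:
All 7 rotations (rotation i = S[i:]+S[:i]):
  rot[0] = 965664$
  rot[1] = 65664$9
  rot[2] = 5664$96
  rot[3] = 664$965
  rot[4] = 64$9656
  rot[5] = 4$96566
  rot[6] = $965664
Sorted (with $ < everything):
  sorted[0] = $965664  (last char: '4')
  sorted[1] = 4$96566  (last char: '6')
  sorted[2] = 5664$96  (last char: '6')
  sorted[3] = 64$9656  (last char: '6')
  sorted[4] = 65664$9  (last char: '9')
  sorted[5] = 664$965  (last char: '5')
  sorted[6] = 965664$  (last char: '$')
Last column: 466695$
Original string S is at sorted index 6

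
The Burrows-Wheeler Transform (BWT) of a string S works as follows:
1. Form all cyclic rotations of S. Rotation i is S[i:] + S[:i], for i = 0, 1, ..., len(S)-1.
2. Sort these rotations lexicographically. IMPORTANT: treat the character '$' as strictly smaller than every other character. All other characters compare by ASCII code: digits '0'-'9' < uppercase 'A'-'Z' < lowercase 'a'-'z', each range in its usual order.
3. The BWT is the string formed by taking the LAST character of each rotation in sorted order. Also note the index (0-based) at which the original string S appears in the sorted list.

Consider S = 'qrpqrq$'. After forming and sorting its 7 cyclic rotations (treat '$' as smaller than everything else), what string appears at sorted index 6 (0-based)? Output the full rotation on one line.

All 7 rotations (rotation i = S[i:]+S[:i]):
  rot[0] = qrpqrq$
  rot[1] = rpqrq$q
  rot[2] = pqrq$qr
  rot[3] = qrq$qrp
  rot[4] = rq$qrpq
  rot[5] = q$qrpqr
  rot[6] = $qrpqrq
Sorted (with $ < everything):
  sorted[0] = $qrpqrq
  sorted[1] = pqrq$qr
  sorted[2] = q$qrpqr
  sorted[3] = qrpqrq$
  sorted[4] = qrq$qrp
  sorted[5] = rpqrq$q
  sorted[6] = rq$qrpq
sorted[6] = rq$qrpq

Answer: rq$qrpq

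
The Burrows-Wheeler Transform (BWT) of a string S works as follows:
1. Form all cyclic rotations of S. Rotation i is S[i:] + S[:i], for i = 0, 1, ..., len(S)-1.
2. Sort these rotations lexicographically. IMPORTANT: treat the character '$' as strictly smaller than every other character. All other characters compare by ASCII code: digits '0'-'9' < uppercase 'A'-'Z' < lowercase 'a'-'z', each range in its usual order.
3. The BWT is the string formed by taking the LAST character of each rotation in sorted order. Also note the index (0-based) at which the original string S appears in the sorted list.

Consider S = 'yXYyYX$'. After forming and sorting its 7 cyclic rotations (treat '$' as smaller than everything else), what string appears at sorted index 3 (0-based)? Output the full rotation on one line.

All 7 rotations (rotation i = S[i:]+S[:i]):
  rot[0] = yXYyYX$
  rot[1] = XYyYX$y
  rot[2] = YyYX$yX
  rot[3] = yYX$yXY
  rot[4] = YX$yXYy
  rot[5] = X$yXYyY
  rot[6] = $yXYyYX
Sorted (with $ < everything):
  sorted[0] = $yXYyYX
  sorted[1] = X$yXYyY
  sorted[2] = XYyYX$y
  sorted[3] = YX$yXYy
  sorted[4] = YyYX$yX
  sorted[5] = yXYyYX$
  sorted[6] = yYX$yXY
sorted[3] = YX$yXYy

Answer: YX$yXYy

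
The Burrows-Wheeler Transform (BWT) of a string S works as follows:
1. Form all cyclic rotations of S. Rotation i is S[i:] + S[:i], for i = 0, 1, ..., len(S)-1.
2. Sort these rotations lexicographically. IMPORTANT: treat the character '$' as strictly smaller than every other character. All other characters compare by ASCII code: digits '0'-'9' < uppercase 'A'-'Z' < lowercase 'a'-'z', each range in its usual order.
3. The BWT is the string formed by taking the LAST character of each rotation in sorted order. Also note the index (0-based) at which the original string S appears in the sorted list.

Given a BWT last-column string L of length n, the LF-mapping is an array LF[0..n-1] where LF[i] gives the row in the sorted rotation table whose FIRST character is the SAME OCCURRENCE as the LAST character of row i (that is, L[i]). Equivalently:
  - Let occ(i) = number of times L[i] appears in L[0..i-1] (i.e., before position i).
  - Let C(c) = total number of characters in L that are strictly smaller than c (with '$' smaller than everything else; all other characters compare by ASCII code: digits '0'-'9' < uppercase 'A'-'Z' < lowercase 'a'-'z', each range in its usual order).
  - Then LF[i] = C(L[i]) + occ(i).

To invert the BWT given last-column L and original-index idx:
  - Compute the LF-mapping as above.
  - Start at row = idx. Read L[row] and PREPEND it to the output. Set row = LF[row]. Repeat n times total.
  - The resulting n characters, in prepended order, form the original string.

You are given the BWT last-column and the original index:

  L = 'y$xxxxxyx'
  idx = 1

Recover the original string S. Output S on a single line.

LF mapping: 7 0 1 2 3 4 5 8 6
Walk LF starting at row 1, prepending L[row]:
  step 1: row=1, L[1]='$', prepend. Next row=LF[1]=0
  step 2: row=0, L[0]='y', prepend. Next row=LF[0]=7
  step 3: row=7, L[7]='y', prepend. Next row=LF[7]=8
  step 4: row=8, L[8]='x', prepend. Next row=LF[8]=6
  step 5: row=6, L[6]='x', prepend. Next row=LF[6]=5
  step 6: row=5, L[5]='x', prepend. Next row=LF[5]=4
  step 7: row=4, L[4]='x', prepend. Next row=LF[4]=3
  step 8: row=3, L[3]='x', prepend. Next row=LF[3]=2
  step 9: row=2, L[2]='x', prepend. Next row=LF[2]=1
Reversed output: xxxxxxyy$

Answer: xxxxxxyy$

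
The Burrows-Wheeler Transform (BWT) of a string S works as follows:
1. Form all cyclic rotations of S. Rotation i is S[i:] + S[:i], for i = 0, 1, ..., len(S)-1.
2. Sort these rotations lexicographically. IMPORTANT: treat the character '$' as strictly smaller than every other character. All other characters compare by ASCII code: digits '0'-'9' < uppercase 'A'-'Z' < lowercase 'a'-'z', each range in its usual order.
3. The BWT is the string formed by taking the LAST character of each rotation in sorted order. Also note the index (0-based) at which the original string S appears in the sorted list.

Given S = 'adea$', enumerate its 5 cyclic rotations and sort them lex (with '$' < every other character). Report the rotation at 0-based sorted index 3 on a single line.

All 5 rotations (rotation i = S[i:]+S[:i]):
  rot[0] = adea$
  rot[1] = dea$a
  rot[2] = ea$ad
  rot[3] = a$ade
  rot[4] = $adea
Sorted (with $ < everything):
  sorted[0] = $adea
  sorted[1] = a$ade
  sorted[2] = adea$
  sorted[3] = dea$a
  sorted[4] = ea$ad
sorted[3] = dea$a

Answer: dea$a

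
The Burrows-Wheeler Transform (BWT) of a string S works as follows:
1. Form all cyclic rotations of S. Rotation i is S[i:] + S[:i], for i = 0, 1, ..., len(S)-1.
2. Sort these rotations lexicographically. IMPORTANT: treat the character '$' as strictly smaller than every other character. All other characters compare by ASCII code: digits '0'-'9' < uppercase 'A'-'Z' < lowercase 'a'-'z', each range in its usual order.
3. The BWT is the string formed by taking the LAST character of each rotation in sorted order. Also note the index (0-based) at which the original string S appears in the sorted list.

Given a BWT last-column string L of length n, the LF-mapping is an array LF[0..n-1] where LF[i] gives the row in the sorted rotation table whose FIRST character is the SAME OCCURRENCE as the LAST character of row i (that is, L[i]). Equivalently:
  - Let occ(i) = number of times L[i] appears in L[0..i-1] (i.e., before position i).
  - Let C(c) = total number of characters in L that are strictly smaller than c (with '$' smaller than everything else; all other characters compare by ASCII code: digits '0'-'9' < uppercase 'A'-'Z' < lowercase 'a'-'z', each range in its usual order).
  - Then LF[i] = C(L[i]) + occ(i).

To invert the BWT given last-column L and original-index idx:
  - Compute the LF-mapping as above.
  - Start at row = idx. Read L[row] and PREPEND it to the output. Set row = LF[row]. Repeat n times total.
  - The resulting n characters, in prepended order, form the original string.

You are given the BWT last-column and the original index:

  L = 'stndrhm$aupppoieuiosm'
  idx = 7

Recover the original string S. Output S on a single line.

Answer: misunderhippopotamus$

Derivation:
LF mapping: 16 18 9 2 15 4 7 0 1 19 12 13 14 10 5 3 20 6 11 17 8
Walk LF starting at row 7, prepending L[row]:
  step 1: row=7, L[7]='$', prepend. Next row=LF[7]=0
  step 2: row=0, L[0]='s', prepend. Next row=LF[0]=16
  step 3: row=16, L[16]='u', prepend. Next row=LF[16]=20
  step 4: row=20, L[20]='m', prepend. Next row=LF[20]=8
  step 5: row=8, L[8]='a', prepend. Next row=LF[8]=1
  step 6: row=1, L[1]='t', prepend. Next row=LF[1]=18
  step 7: row=18, L[18]='o', prepend. Next row=LF[18]=11
  step 8: row=11, L[11]='p', prepend. Next row=LF[11]=13
  step 9: row=13, L[13]='o', prepend. Next row=LF[13]=10
  step 10: row=10, L[10]='p', prepend. Next row=LF[10]=12
  step 11: row=12, L[12]='p', prepend. Next row=LF[12]=14
  step 12: row=14, L[14]='i', prepend. Next row=LF[14]=5
  step 13: row=5, L[5]='h', prepend. Next row=LF[5]=4
  step 14: row=4, L[4]='r', prepend. Next row=LF[4]=15
  step 15: row=15, L[15]='e', prepend. Next row=LF[15]=3
  step 16: row=3, L[3]='d', prepend. Next row=LF[3]=2
  step 17: row=2, L[2]='n', prepend. Next row=LF[2]=9
  step 18: row=9, L[9]='u', prepend. Next row=LF[9]=19
  step 19: row=19, L[19]='s', prepend. Next row=LF[19]=17
  step 20: row=17, L[17]='i', prepend. Next row=LF[17]=6
  step 21: row=6, L[6]='m', prepend. Next row=LF[6]=7
Reversed output: misunderhippopotamus$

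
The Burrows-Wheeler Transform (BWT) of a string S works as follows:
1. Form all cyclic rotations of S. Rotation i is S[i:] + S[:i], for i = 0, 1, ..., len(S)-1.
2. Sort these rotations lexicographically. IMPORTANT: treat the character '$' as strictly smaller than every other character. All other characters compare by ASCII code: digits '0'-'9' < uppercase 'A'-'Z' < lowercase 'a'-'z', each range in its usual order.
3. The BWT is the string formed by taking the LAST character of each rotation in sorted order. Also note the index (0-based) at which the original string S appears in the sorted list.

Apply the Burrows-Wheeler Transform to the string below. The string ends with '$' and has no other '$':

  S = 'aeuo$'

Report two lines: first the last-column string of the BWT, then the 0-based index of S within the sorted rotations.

Answer: o$aue
1

Derivation:
All 5 rotations (rotation i = S[i:]+S[:i]):
  rot[0] = aeuo$
  rot[1] = euo$a
  rot[2] = uo$ae
  rot[3] = o$aeu
  rot[4] = $aeuo
Sorted (with $ < everything):
  sorted[0] = $aeuo  (last char: 'o')
  sorted[1] = aeuo$  (last char: '$')
  sorted[2] = euo$a  (last char: 'a')
  sorted[3] = o$aeu  (last char: 'u')
  sorted[4] = uo$ae  (last char: 'e')
Last column: o$aue
Original string S is at sorted index 1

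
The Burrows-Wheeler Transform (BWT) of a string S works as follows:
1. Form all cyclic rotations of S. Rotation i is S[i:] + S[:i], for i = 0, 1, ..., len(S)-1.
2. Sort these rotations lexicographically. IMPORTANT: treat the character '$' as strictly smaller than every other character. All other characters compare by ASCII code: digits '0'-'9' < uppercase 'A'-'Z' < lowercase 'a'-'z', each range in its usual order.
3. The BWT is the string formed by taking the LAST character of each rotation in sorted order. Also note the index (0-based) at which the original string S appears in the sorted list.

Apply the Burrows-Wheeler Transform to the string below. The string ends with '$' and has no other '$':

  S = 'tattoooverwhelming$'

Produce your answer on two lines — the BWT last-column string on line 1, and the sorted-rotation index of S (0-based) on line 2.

All 19 rotations (rotation i = S[i:]+S[:i]):
  rot[0] = tattoooverwhelming$
  rot[1] = attoooverwhelming$t
  rot[2] = ttoooverwhelming$ta
  rot[3] = toooverwhelming$tat
  rot[4] = oooverwhelming$tatt
  rot[5] = ooverwhelming$tatto
  rot[6] = overwhelming$tattoo
  rot[7] = verwhelming$tattooo
  rot[8] = erwhelming$tattooov
  rot[9] = rwhelming$tattooove
  rot[10] = whelming$tattooover
  rot[11] = helming$tattoooverw
  rot[12] = elming$tattoooverwh
  rot[13] = lming$tattoooverwhe
  rot[14] = ming$tattoooverwhel
  rot[15] = ing$tattoooverwhelm
  rot[16] = ng$tattoooverwhelmi
  rot[17] = g$tattoooverwhelmin
  rot[18] = $tattoooverwhelming
Sorted (with $ < everything):
  sorted[0] = $tattoooverwhelming  (last char: 'g')
  sorted[1] = attoooverwhelming$t  (last char: 't')
  sorted[2] = elming$tattoooverwh  (last char: 'h')
  sorted[3] = erwhelming$tattooov  (last char: 'v')
  sorted[4] = g$tattoooverwhelmin  (last char: 'n')
  sorted[5] = helming$tattoooverw  (last char: 'w')
  sorted[6] = ing$tattoooverwhelm  (last char: 'm')
  sorted[7] = lming$tattoooverwhe  (last char: 'e')
  sorted[8] = ming$tattoooverwhel  (last char: 'l')
  sorted[9] = ng$tattoooverwhelmi  (last char: 'i')
  sorted[10] = oooverwhelming$tatt  (last char: 't')
  sorted[11] = ooverwhelming$tatto  (last char: 'o')
  sorted[12] = overwhelming$tattoo  (last char: 'o')
  sorted[13] = rwhelming$tattooove  (last char: 'e')
  sorted[14] = tattoooverwhelming$  (last char: '$')
  sorted[15] = toooverwhelming$tat  (last char: 't')
  sorted[16] = ttoooverwhelming$ta  (last char: 'a')
  sorted[17] = verwhelming$tattooo  (last char: 'o')
  sorted[18] = whelming$tattooover  (last char: 'r')
Last column: gthvnwmelitooe$taor
Original string S is at sorted index 14

Answer: gthvnwmelitooe$taor
14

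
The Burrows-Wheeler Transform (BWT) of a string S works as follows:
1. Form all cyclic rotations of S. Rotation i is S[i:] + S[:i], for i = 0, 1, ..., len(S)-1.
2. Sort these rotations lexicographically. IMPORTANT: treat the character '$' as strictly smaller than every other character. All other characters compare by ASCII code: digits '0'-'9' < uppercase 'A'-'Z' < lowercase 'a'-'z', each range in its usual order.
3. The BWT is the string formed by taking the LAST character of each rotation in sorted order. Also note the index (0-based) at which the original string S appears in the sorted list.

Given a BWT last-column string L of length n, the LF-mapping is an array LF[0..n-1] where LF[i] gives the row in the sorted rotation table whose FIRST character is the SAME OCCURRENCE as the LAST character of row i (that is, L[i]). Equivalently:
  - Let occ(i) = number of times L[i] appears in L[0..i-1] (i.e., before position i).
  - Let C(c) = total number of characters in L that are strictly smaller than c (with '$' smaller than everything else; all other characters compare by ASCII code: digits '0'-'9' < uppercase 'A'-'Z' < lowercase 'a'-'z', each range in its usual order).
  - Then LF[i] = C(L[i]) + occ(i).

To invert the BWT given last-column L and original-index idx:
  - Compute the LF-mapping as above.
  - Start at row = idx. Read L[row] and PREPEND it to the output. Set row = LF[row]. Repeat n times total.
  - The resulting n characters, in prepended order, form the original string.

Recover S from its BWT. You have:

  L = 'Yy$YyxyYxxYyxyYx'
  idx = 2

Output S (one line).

Answer: YYxxxyYxyyxYyyY$

Derivation:
LF mapping: 1 11 0 2 12 6 13 3 7 8 4 14 9 15 5 10
Walk LF starting at row 2, prepending L[row]:
  step 1: row=2, L[2]='$', prepend. Next row=LF[2]=0
  step 2: row=0, L[0]='Y', prepend. Next row=LF[0]=1
  step 3: row=1, L[1]='y', prepend. Next row=LF[1]=11
  step 4: row=11, L[11]='y', prepend. Next row=LF[11]=14
  step 5: row=14, L[14]='Y', prepend. Next row=LF[14]=5
  step 6: row=5, L[5]='x', prepend. Next row=LF[5]=6
  step 7: row=6, L[6]='y', prepend. Next row=LF[6]=13
  step 8: row=13, L[13]='y', prepend. Next row=LF[13]=15
  step 9: row=15, L[15]='x', prepend. Next row=LF[15]=10
  step 10: row=10, L[10]='Y', prepend. Next row=LF[10]=4
  step 11: row=4, L[4]='y', prepend. Next row=LF[4]=12
  step 12: row=12, L[12]='x', prepend. Next row=LF[12]=9
  step 13: row=9, L[9]='x', prepend. Next row=LF[9]=8
  step 14: row=8, L[8]='x', prepend. Next row=LF[8]=7
  step 15: row=7, L[7]='Y', prepend. Next row=LF[7]=3
  step 16: row=3, L[3]='Y', prepend. Next row=LF[3]=2
Reversed output: YYxxxyYxyyxYyyY$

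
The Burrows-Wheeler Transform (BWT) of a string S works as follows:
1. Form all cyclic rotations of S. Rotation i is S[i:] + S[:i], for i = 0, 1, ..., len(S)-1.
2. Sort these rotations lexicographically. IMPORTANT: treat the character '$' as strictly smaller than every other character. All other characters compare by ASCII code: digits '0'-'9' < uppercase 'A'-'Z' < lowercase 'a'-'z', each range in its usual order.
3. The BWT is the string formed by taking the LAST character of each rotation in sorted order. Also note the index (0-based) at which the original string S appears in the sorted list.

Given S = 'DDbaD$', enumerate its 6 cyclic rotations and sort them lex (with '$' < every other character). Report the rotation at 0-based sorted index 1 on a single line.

All 6 rotations (rotation i = S[i:]+S[:i]):
  rot[0] = DDbaD$
  rot[1] = DbaD$D
  rot[2] = baD$DD
  rot[3] = aD$DDb
  rot[4] = D$DDba
  rot[5] = $DDbaD
Sorted (with $ < everything):
  sorted[0] = $DDbaD
  sorted[1] = D$DDba
  sorted[2] = DDbaD$
  sorted[3] = DbaD$D
  sorted[4] = aD$DDb
  sorted[5] = baD$DD
sorted[1] = D$DDba

Answer: D$DDba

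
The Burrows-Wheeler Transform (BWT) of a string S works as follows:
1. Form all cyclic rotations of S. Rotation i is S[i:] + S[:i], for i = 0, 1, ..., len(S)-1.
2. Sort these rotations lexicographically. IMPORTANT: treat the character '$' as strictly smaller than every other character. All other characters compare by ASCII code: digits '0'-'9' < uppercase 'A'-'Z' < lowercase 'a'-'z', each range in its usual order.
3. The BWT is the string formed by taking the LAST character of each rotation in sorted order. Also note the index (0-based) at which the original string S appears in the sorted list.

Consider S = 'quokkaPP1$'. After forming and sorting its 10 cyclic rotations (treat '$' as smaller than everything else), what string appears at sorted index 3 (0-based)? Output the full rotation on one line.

All 10 rotations (rotation i = S[i:]+S[:i]):
  rot[0] = quokkaPP1$
  rot[1] = uokkaPP1$q
  rot[2] = okkaPP1$qu
  rot[3] = kkaPP1$quo
  rot[4] = kaPP1$quok
  rot[5] = aPP1$quokk
  rot[6] = PP1$quokka
  rot[7] = P1$quokkaP
  rot[8] = 1$quokkaPP
  rot[9] = $quokkaPP1
Sorted (with $ < everything):
  sorted[0] = $quokkaPP1
  sorted[1] = 1$quokkaPP
  sorted[2] = P1$quokkaP
  sorted[3] = PP1$quokka
  sorted[4] = aPP1$quokk
  sorted[5] = kaPP1$quok
  sorted[6] = kkaPP1$quo
  sorted[7] = okkaPP1$qu
  sorted[8] = quokkaPP1$
  sorted[9] = uokkaPP1$q
sorted[3] = PP1$quokka

Answer: PP1$quokka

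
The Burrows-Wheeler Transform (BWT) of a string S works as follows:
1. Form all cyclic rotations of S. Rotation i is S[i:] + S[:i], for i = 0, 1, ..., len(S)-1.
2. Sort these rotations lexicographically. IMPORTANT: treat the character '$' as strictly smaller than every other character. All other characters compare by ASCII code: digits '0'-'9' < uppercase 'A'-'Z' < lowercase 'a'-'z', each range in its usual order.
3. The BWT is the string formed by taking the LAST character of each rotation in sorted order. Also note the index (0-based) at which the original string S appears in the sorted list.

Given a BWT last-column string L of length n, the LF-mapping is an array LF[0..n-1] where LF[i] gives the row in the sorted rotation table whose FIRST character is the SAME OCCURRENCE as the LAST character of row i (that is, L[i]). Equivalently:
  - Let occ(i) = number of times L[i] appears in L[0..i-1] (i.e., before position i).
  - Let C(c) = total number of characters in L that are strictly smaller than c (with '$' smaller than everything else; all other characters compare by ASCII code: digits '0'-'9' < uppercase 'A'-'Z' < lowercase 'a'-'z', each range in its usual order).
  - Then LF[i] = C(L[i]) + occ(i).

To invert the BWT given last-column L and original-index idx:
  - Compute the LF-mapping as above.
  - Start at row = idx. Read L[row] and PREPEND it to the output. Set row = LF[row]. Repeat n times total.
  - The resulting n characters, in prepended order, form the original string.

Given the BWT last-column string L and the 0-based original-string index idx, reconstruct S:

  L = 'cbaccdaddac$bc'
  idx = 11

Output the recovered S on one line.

Answer: dbdcaccdcbaac$

Derivation:
LF mapping: 6 4 1 7 8 11 2 12 13 3 9 0 5 10
Walk LF starting at row 11, prepending L[row]:
  step 1: row=11, L[11]='$', prepend. Next row=LF[11]=0
  step 2: row=0, L[0]='c', prepend. Next row=LF[0]=6
  step 3: row=6, L[6]='a', prepend. Next row=LF[6]=2
  step 4: row=2, L[2]='a', prepend. Next row=LF[2]=1
  step 5: row=1, L[1]='b', prepend. Next row=LF[1]=4
  step 6: row=4, L[4]='c', prepend. Next row=LF[4]=8
  step 7: row=8, L[8]='d', prepend. Next row=LF[8]=13
  step 8: row=13, L[13]='c', prepend. Next row=LF[13]=10
  step 9: row=10, L[10]='c', prepend. Next row=LF[10]=9
  step 10: row=9, L[9]='a', prepend. Next row=LF[9]=3
  step 11: row=3, L[3]='c', prepend. Next row=LF[3]=7
  step 12: row=7, L[7]='d', prepend. Next row=LF[7]=12
  step 13: row=12, L[12]='b', prepend. Next row=LF[12]=5
  step 14: row=5, L[5]='d', prepend. Next row=LF[5]=11
Reversed output: dbdcaccdcbaac$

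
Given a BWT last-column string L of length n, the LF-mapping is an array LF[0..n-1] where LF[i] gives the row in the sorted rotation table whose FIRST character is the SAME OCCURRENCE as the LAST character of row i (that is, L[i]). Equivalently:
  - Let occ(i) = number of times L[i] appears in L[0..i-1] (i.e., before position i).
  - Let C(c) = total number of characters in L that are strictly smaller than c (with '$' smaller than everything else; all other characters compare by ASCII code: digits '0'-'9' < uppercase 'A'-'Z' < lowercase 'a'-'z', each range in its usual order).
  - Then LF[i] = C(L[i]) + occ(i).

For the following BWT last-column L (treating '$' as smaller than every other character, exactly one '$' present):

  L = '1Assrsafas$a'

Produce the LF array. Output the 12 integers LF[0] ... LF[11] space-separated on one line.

Char counts: '$':1, '1':1, 'A':1, 'a':3, 'f':1, 'r':1, 's':4
C (first-col start): C('$')=0, C('1')=1, C('A')=2, C('a')=3, C('f')=6, C('r')=7, C('s')=8
L[0]='1': occ=0, LF[0]=C('1')+0=1+0=1
L[1]='A': occ=0, LF[1]=C('A')+0=2+0=2
L[2]='s': occ=0, LF[2]=C('s')+0=8+0=8
L[3]='s': occ=1, LF[3]=C('s')+1=8+1=9
L[4]='r': occ=0, LF[4]=C('r')+0=7+0=7
L[5]='s': occ=2, LF[5]=C('s')+2=8+2=10
L[6]='a': occ=0, LF[6]=C('a')+0=3+0=3
L[7]='f': occ=0, LF[7]=C('f')+0=6+0=6
L[8]='a': occ=1, LF[8]=C('a')+1=3+1=4
L[9]='s': occ=3, LF[9]=C('s')+3=8+3=11
L[10]='$': occ=0, LF[10]=C('$')+0=0+0=0
L[11]='a': occ=2, LF[11]=C('a')+2=3+2=5

Answer: 1 2 8 9 7 10 3 6 4 11 0 5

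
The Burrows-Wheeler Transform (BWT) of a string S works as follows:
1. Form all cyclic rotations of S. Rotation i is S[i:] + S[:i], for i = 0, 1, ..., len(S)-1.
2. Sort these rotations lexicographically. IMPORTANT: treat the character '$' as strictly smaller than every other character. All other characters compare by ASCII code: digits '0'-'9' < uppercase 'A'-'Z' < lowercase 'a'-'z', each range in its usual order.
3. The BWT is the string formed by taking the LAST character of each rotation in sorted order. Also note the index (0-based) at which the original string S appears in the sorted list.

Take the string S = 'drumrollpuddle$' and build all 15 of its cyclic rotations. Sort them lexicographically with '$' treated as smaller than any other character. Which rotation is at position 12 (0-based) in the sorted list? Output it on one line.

Answer: rumrollpuddle$d

Derivation:
All 15 rotations (rotation i = S[i:]+S[:i]):
  rot[0] = drumrollpuddle$
  rot[1] = rumrollpuddle$d
  rot[2] = umrollpuddle$dr
  rot[3] = mrollpuddle$dru
  rot[4] = rollpuddle$drum
  rot[5] = ollpuddle$drumr
  rot[6] = llpuddle$drumro
  rot[7] = lpuddle$drumrol
  rot[8] = puddle$drumroll
  rot[9] = uddle$drumrollp
  rot[10] = ddle$drumrollpu
  rot[11] = dle$drumrollpud
  rot[12] = le$drumrollpudd
  rot[13] = e$drumrollpuddl
  rot[14] = $drumrollpuddle
Sorted (with $ < everything):
  sorted[0] = $drumrollpuddle
  sorted[1] = ddle$drumrollpu
  sorted[2] = dle$drumrollpud
  sorted[3] = drumrollpuddle$
  sorted[4] = e$drumrollpuddl
  sorted[5] = le$drumrollpudd
  sorted[6] = llpuddle$drumro
  sorted[7] = lpuddle$drumrol
  sorted[8] = mrollpuddle$dru
  sorted[9] = ollpuddle$drumr
  sorted[10] = puddle$drumroll
  sorted[11] = rollpuddle$drum
  sorted[12] = rumrollpuddle$d
  sorted[13] = uddle$drumrollp
  sorted[14] = umrollpuddle$dr
sorted[12] = rumrollpuddle$d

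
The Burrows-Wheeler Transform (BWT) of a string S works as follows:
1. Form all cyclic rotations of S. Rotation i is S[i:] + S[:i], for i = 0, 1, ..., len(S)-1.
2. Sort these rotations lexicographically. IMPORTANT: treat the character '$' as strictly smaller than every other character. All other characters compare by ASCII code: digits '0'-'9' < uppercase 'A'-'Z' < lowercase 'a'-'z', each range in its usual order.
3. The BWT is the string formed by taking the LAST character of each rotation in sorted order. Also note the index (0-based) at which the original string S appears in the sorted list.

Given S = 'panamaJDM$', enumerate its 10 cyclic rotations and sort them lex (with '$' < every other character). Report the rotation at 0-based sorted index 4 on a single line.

Answer: aJDM$panam

Derivation:
All 10 rotations (rotation i = S[i:]+S[:i]):
  rot[0] = panamaJDM$
  rot[1] = anamaJDM$p
  rot[2] = namaJDM$pa
  rot[3] = amaJDM$pan
  rot[4] = maJDM$pana
  rot[5] = aJDM$panam
  rot[6] = JDM$panama
  rot[7] = DM$panamaJ
  rot[8] = M$panamaJD
  rot[9] = $panamaJDM
Sorted (with $ < everything):
  sorted[0] = $panamaJDM
  sorted[1] = DM$panamaJ
  sorted[2] = JDM$panama
  sorted[3] = M$panamaJD
  sorted[4] = aJDM$panam
  sorted[5] = amaJDM$pan
  sorted[6] = anamaJDM$p
  sorted[7] = maJDM$pana
  sorted[8] = namaJDM$pa
  sorted[9] = panamaJDM$
sorted[4] = aJDM$panam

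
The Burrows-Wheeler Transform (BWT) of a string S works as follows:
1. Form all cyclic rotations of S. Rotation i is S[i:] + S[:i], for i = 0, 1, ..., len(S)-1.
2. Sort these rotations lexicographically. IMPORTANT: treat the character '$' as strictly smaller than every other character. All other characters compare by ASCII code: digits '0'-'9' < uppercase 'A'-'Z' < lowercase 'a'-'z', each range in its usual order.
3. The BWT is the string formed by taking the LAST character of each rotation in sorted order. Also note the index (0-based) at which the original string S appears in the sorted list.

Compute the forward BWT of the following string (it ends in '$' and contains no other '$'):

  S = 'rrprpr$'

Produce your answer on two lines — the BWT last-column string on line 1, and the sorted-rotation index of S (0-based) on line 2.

Answer: rrrppr$
6

Derivation:
All 7 rotations (rotation i = S[i:]+S[:i]):
  rot[0] = rrprpr$
  rot[1] = rprpr$r
  rot[2] = prpr$rr
  rot[3] = rpr$rrp
  rot[4] = pr$rrpr
  rot[5] = r$rrprp
  rot[6] = $rrprpr
Sorted (with $ < everything):
  sorted[0] = $rrprpr  (last char: 'r')
  sorted[1] = pr$rrpr  (last char: 'r')
  sorted[2] = prpr$rr  (last char: 'r')
  sorted[3] = r$rrprp  (last char: 'p')
  sorted[4] = rpr$rrp  (last char: 'p')
  sorted[5] = rprpr$r  (last char: 'r')
  sorted[6] = rrprpr$  (last char: '$')
Last column: rrrppr$
Original string S is at sorted index 6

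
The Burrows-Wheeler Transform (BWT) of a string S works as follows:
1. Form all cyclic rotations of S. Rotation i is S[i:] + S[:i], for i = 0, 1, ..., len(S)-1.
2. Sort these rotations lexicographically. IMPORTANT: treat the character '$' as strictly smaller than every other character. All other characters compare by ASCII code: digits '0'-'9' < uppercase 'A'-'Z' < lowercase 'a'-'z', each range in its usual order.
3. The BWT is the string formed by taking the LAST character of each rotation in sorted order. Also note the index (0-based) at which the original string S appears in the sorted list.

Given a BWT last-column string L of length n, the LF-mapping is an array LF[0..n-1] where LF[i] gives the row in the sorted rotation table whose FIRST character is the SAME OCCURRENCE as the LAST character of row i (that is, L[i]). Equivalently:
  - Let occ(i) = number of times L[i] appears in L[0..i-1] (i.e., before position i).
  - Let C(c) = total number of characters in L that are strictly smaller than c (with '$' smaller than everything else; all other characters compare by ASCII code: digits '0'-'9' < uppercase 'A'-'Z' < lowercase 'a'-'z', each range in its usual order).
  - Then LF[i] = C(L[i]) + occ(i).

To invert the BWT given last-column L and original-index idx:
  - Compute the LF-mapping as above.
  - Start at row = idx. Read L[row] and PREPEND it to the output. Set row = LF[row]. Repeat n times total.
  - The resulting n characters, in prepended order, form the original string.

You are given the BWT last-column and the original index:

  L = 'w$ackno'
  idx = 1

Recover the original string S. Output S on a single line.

LF mapping: 6 0 1 2 3 4 5
Walk LF starting at row 1, prepending L[row]:
  step 1: row=1, L[1]='$', prepend. Next row=LF[1]=0
  step 2: row=0, L[0]='w', prepend. Next row=LF[0]=6
  step 3: row=6, L[6]='o', prepend. Next row=LF[6]=5
  step 4: row=5, L[5]='n', prepend. Next row=LF[5]=4
  step 5: row=4, L[4]='k', prepend. Next row=LF[4]=3
  step 6: row=3, L[3]='c', prepend. Next row=LF[3]=2
  step 7: row=2, L[2]='a', prepend. Next row=LF[2]=1
Reversed output: acknow$

Answer: acknow$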